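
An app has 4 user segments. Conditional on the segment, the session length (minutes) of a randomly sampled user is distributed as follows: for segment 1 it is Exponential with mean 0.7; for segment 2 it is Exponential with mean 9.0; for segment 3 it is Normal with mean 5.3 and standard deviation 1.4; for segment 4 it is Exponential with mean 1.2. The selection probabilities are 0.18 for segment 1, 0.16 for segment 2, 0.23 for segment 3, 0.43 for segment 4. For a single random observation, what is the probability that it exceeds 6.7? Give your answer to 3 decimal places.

Conditional on each segment, P(X > 6.7): 1: 6.96918e-05; 2: 0.474998; 3: 0.158655; 4: 0.00376001.
By total probability, P(X > 6.7) = 0.18·6.96918e-05 + 0.16·0.474998 + 0.23·0.158655 + 0.43·0.00376001 = 0.11412.

0.114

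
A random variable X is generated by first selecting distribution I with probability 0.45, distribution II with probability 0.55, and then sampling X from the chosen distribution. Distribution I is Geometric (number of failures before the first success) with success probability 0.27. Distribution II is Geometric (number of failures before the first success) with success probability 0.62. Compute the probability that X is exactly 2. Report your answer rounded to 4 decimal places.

0.1140

Conditional on each component, P(X = 2): I: 0.143883; II: 0.089528.
By total probability, P(X = 2) = 0.45·0.143883 + 0.55·0.089528 = 0.113988.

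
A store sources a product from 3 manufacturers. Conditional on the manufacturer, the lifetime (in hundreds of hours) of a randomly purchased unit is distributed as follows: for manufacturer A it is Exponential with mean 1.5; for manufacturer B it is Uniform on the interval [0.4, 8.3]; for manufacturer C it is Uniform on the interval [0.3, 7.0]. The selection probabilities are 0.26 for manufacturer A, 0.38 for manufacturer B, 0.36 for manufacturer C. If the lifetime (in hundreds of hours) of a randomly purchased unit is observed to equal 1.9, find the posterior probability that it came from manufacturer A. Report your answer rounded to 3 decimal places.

0.324

Likelihoods f(1.9 | ·): A: 0.187846; B: 0.126582; C: 0.149254.
Posterior ∝ prior × likelihood. Numerator for A: 0.26·0.187846 = 0.04884.
Normalizing constant: 0.26·0.187846 + 0.38·0.126582 + 0.36·0.149254 = 0.150673.
P(A | observation) = 0.04884 / 0.150673 = 0.324147.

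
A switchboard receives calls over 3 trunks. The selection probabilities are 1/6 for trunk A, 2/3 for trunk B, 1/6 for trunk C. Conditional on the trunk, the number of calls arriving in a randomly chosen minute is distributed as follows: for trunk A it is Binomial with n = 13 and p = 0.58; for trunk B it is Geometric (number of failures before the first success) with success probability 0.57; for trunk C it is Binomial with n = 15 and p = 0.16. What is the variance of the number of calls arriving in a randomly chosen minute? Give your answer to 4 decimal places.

Per component, A: μ=7.54, E[X²]=60.0184; B: μ=0.754386, E[X²]=1.89258; C: μ=2.4, E[X²]=7.776.
E[X] = 0.166667·7.54 + 0.666667·0.754386 + 0.166667·2.4 = 2.15959.
E[X²] = 0.166667·60.0184 + 0.666667·1.89258 + 0.166667·7.776 = 12.5608.
Var(X) = E[X²] − (E[X])² = 12.5608 − 4.66383 = 7.89696.

7.8970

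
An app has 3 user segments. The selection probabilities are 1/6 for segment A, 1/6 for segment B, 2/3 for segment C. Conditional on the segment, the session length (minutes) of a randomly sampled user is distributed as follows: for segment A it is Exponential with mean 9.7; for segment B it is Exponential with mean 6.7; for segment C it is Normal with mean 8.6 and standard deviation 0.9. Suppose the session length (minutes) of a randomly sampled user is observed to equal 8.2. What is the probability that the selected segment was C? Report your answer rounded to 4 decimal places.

Likelihoods f(8.2 | ·): A: 0.0442683; B: 0.0438935; C: 0.401582.
Posterior ∝ prior × likelihood. Numerator for C: 0.666667·0.401582 = 0.267721.
Normalizing constant: 0.166667·0.0442683 + 0.166667·0.0438935 + 0.666667·0.401582 = 0.282415.
P(C | observation) = 0.267721 / 0.282415 = 0.947971.

0.9480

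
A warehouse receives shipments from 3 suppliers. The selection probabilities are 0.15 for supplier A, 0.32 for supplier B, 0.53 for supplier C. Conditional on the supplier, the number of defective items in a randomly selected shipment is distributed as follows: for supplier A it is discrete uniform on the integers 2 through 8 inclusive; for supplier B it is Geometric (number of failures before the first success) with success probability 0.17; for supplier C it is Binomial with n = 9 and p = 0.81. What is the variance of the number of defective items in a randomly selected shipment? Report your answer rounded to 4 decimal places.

Per component, A: μ=5, E[X²]=29; B: μ=4.88235, E[X²]=52.5571; C: μ=7.29, E[X²]=54.5292.
E[X] = 0.15·5 + 0.32·4.88235 + 0.53·7.29 = 6.17605.
E[X²] = 0.15·29 + 0.32·52.5571 + 0.53·54.5292 = 50.0687.
Var(X) = E[X²] − (E[X])² = 50.0687 − 38.1436 = 11.9251.

11.9251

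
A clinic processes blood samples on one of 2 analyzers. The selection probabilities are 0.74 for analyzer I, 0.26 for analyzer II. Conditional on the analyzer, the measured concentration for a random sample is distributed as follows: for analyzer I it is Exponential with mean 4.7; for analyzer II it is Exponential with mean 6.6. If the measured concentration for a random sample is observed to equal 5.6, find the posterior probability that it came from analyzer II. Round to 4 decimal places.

0.2607

Likelihoods f(5.6 | ·): I: 0.0646316; II: 0.064858.
Posterior ∝ prior × likelihood. Numerator for II: 0.26·0.064858 = 0.0168631.
Normalizing constant: 0.74·0.0646316 + 0.26·0.064858 = 0.0646905.
P(II | observation) = 0.0168631 / 0.0646905 = 0.260673.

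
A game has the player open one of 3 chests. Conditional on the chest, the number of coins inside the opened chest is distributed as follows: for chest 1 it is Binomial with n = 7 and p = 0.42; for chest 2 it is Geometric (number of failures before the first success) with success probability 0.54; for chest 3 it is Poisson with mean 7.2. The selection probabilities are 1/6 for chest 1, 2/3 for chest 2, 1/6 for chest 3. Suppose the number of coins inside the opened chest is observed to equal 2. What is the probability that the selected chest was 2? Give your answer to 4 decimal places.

0.6352

Likelihoods P(X=2 | ·): 1: 0.243141; 2: 0.114264; 3: 0.0193515.
Posterior ∝ prior × likelihood. Numerator for 2: 0.666667·0.114264 = 0.076176.
Normalizing constant: 0.166667·0.243141 + 0.666667·0.114264 + 0.166667·0.0193515 = 0.119925.
P(2 | observation) = 0.076176 / 0.119925 = 0.635198.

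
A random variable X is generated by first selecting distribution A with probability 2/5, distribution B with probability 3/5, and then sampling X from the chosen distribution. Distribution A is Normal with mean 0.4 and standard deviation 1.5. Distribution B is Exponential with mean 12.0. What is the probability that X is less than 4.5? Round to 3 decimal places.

0.586

Conditional on each component, P(X < 4.5): A: 0.996865; B: 0.312711.
By total probability, P(X < 4.5) = 0.4·0.996865 + 0.6·0.312711 = 0.586372.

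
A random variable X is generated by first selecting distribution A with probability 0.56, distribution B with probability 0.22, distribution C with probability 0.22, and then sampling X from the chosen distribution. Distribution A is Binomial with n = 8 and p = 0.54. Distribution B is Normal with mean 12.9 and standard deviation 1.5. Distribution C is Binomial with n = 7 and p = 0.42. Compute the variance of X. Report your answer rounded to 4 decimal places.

Per component, A: μ=4.32, E[X²]=20.6496; B: μ=12.9, E[X²]=168.66; C: μ=2.94, E[X²]=10.3488.
E[X] = 0.56·4.32 + 0.22·12.9 + 0.22·2.94 = 5.904.
E[X²] = 0.56·20.6496 + 0.22·168.66 + 0.22·10.3488 = 50.9457.
Var(X) = E[X²] − (E[X])² = 50.9457 − 34.8572 = 16.0885.

16.0885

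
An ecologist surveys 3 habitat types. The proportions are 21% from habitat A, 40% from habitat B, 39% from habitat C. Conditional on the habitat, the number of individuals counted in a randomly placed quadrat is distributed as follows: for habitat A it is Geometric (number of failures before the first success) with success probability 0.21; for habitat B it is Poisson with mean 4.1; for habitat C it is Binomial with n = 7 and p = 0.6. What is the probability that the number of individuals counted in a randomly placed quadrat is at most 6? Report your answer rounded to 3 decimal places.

Conditional on each habitat, P(X ≤ 6): A: 0.807961; B: 0.878648; C: 0.972006.
By total probability, P(X ≤ 6) = 0.21·0.807961 + 0.4·0.878648 + 0.39·0.972006 = 0.900214.

0.900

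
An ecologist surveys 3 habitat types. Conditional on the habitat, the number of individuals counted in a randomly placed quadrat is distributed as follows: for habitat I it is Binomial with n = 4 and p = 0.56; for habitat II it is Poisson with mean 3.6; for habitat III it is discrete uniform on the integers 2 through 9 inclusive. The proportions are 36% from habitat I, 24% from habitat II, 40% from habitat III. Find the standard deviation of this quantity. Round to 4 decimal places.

2.3142

Per component, I: μ=2.24, E[X²]=6.0032; II: μ=3.6, E[X²]=16.56; III: μ=5.5, E[X²]=35.5.
E[X] = 0.36·2.24 + 0.24·3.6 + 0.4·5.5 = 3.8704.
E[X²] = 0.36·6.0032 + 0.24·16.56 + 0.4·35.5 = 20.3356.
Var(X) = E[X²] − (E[X])² = 20.3356 − 14.98 = 5.35556.
SD(X) = √5.35556 = 2.31421.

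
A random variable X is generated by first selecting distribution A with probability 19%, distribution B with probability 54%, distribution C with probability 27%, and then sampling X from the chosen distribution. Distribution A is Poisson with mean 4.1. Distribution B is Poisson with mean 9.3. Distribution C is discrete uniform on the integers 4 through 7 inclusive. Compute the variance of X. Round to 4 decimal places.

Per component, A: μ=4.1, E[X²]=20.91; B: μ=9.3, E[X²]=95.79; C: μ=5.5, E[X²]=31.5.
E[X] = 0.19·4.1 + 0.54·9.3 + 0.27·5.5 = 7.286.
E[X²] = 0.19·20.91 + 0.54·95.79 + 0.27·31.5 = 64.2045.
Var(X) = E[X²] − (E[X])² = 64.2045 − 53.0858 = 11.1187.

11.1187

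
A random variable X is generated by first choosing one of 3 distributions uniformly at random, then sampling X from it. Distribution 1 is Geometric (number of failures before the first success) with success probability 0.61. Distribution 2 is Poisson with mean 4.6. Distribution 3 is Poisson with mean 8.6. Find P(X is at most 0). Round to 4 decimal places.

Conditional on each component, P(X ≤ 0): 1: 0.61; 2: 0.0100518; 3: 0.000184106.
By total probability, P(X ≤ 0) = 0.333333·0.61 + 0.333333·0.0100518 + 0.333333·0.000184106 = 0.206745.

0.2067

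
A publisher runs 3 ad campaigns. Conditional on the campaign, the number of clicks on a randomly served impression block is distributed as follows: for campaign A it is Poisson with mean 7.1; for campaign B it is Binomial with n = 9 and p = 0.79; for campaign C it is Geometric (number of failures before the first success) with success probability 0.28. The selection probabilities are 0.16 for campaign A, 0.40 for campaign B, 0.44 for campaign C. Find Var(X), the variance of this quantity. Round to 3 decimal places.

Per component, A: μ=7.1, E[X²]=57.51; B: μ=7.11, E[X²]=52.0452; C: μ=2.57143, E[X²]=15.7959.
E[X] = 0.16·7.1 + 0.4·7.11 + 0.44·2.57143 = 5.11143.
E[X²] = 0.16·57.51 + 0.4·52.0452 + 0.44·15.7959 = 36.9699.
Var(X) = E[X²] − (E[X])² = 36.9699 − 26.1267 = 10.8432.

10.843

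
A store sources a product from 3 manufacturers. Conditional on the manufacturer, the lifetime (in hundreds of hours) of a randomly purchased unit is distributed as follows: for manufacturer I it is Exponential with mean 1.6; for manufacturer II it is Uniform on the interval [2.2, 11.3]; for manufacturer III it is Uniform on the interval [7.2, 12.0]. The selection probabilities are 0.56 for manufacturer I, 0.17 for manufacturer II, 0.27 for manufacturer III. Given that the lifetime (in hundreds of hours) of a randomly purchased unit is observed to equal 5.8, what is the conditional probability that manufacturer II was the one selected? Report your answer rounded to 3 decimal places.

Likelihoods f(5.8 | ·): I: 0.0166557; II: 0.10989; III: 0.
Posterior ∝ prior × likelihood. Numerator for II: 0.17·0.10989 = 0.0186813.
Normalizing constant: 0.56·0.0166557 + 0.17·0.10989 + 0.27·0 = 0.0280085.
P(II | observation) = 0.0186813 / 0.0280085 = 0.666987.

0.667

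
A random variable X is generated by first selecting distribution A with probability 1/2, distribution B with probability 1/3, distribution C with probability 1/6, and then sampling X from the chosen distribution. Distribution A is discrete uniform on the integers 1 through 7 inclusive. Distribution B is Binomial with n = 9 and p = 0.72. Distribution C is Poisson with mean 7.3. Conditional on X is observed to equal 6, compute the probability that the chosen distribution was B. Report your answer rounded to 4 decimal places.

Likelihoods P(X=6 | ·): A: 0.142857; B: 0.256891; C: 0.141989.
Posterior ∝ prior × likelihood. Numerator for B: 0.333333·0.256891 = 0.0856302.
Normalizing constant: 0.5·0.142857 + 0.333333·0.256891 + 0.166667·0.141989 = 0.180724.
P(B | observation) = 0.0856302 / 0.180724 = 0.473819.

0.4738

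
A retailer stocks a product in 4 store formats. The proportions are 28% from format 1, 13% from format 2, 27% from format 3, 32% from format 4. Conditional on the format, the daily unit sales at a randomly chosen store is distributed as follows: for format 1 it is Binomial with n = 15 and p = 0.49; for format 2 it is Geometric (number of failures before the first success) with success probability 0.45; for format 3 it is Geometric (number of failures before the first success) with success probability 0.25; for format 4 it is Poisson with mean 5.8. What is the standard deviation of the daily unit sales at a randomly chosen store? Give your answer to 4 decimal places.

3.3424

Per component, 1: μ=7.35, E[X²]=57.771; 2: μ=1.22222, E[X²]=4.20988; 3: μ=3, E[X²]=21; 4: μ=5.8, E[X²]=39.44.
E[X] = 0.28·7.35 + 0.13·1.22222 + 0.27·3 + 0.32·5.8 = 4.88289.
E[X²] = 0.28·57.771 + 0.13·4.20988 + 0.27·21 + 0.32·39.44 = 35.014.
Var(X) = E[X²] − (E[X])² = 35.014 − 23.8426 = 11.1714.
SD(X) = √11.1714 = 3.34236.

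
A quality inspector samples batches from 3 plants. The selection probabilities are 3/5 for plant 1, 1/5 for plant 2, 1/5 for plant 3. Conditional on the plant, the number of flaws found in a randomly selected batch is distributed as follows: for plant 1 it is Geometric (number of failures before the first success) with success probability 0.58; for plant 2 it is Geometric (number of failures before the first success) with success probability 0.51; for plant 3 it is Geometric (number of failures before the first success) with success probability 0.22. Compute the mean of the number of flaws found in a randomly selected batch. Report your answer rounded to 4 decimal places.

1.3357

Component means — 1: 0.724138; 2: 0.960784; 3: 3.54545.
E[X] = 0.6·0.724138 + 0.2·0.960784 + 0.2·3.54545 = 1.33573.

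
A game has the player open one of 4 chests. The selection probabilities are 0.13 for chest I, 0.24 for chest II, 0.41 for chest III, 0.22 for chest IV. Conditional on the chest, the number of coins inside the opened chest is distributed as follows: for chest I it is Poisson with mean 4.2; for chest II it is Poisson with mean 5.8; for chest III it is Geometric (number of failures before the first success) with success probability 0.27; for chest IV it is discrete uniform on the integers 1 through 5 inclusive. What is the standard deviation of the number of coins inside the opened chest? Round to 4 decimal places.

Per component, I: μ=4.2, E[X²]=21.84; II: μ=5.8, E[X²]=39.44; III: μ=2.7037, E[X²]=17.3237; IV: μ=3, E[X²]=11.
E[X] = 0.13·4.2 + 0.24·5.8 + 0.41·2.7037 + 0.22·3 = 3.70652.
E[X²] = 0.13·21.84 + 0.24·39.44 + 0.41·17.3237 + 0.22·11 = 21.8275.
Var(X) = E[X²] − (E[X])² = 21.8275 − 13.7383 = 8.08925.
SD(X) = √8.08925 = 2.84416.

2.8442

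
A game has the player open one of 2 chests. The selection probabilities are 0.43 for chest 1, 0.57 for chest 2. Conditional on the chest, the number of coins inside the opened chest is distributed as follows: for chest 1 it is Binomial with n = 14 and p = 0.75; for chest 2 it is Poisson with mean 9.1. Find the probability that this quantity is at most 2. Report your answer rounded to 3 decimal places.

Conditional on each chest, P(X ≤ 2): 1: 3.2112e-06; 2: 0.00575135.
By total probability, P(X ≤ 2) = 0.43·3.2112e-06 + 0.57·0.00575135 = 0.00327965.

0.003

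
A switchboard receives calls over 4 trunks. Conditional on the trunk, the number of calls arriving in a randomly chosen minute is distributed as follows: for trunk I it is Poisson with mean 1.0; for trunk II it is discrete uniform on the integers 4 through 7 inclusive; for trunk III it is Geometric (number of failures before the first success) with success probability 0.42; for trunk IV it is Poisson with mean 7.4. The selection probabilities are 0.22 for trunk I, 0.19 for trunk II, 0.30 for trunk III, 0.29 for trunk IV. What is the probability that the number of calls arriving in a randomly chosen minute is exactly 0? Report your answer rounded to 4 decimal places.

0.2071

Conditional on each trunk, P(X = 0): I: 0.367879; II: 0; III: 0.42; IV: 0.000611253.
By total probability, P(X = 0) = 0.22·0.367879 + 0.19·0 + 0.3·0.42 + 0.29·0.000611253 = 0.207111.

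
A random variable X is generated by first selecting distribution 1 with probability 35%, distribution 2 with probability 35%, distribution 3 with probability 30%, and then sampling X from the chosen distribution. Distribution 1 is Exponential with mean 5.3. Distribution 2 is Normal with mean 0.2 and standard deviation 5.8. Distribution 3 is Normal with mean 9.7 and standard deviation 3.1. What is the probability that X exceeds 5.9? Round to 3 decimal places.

Conditional on each component, P(X > 5.9): 1: 0.328504; 2: 0.162863; 3: 0.889864.
By total probability, P(X > 5.9) = 0.35·0.328504 + 0.35·0.162863 + 0.3·0.889864 = 0.438938.

0.439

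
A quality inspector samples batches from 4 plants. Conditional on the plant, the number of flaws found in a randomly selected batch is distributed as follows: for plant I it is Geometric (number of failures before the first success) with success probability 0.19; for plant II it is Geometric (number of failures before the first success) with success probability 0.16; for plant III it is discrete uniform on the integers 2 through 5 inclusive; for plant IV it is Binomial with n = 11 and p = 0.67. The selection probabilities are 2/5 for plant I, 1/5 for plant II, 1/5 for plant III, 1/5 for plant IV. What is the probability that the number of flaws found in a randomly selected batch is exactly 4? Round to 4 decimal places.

0.1043

Conditional on each plant, P(X = 4): I: 0.0817888; II: 0.0796594; III: 0.25; IV: 0.0283407.
By total probability, P(X = 4) = 0.4·0.0817888 + 0.2·0.0796594 + 0.2·0.25 + 0.2·0.0283407 = 0.104316.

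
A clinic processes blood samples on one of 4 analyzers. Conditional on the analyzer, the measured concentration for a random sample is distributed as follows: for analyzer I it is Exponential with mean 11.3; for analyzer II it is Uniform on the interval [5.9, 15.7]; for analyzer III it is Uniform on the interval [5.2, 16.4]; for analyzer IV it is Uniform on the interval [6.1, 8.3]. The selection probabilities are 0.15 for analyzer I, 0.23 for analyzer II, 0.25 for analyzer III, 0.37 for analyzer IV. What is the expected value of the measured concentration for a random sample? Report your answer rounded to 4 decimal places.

9.5430

Component means — I: 11.3; II: 10.8; III: 10.8; IV: 7.2.
E[X] = 0.15·11.3 + 0.23·10.8 + 0.25·10.8 + 0.37·7.2 = 9.543.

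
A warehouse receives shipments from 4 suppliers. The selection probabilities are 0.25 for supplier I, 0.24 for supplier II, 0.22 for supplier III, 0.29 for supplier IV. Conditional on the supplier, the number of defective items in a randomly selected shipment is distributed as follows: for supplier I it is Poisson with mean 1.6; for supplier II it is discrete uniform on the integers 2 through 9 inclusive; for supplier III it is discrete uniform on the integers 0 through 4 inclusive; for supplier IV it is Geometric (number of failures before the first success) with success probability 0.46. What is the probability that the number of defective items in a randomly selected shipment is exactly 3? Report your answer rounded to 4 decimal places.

0.1295

Conditional on each supplier, P(X = 3): I: 0.137828; II: 0.125; III: 0.2; IV: 0.0724334.
By total probability, P(X = 3) = 0.25·0.137828 + 0.24·0.125 + 0.22·0.2 + 0.29·0.0724334 = 0.129463.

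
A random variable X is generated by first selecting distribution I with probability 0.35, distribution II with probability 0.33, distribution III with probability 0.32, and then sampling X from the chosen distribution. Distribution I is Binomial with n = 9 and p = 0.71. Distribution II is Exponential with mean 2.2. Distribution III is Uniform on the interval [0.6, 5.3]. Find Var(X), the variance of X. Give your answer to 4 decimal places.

Per component, I: μ=6.39, E[X²]=42.6852; II: μ=2.2, E[X²]=9.68; III: μ=2.95, E[X²]=10.5433.
E[X] = 0.35·6.39 + 0.33·2.2 + 0.32·2.95 = 3.9065.
E[X²] = 0.35·42.6852 + 0.33·9.68 + 0.32·10.5433 = 21.5081.
Var(X) = E[X²] − (E[X])² = 21.5081 − 15.2607 = 6.24734.

6.2473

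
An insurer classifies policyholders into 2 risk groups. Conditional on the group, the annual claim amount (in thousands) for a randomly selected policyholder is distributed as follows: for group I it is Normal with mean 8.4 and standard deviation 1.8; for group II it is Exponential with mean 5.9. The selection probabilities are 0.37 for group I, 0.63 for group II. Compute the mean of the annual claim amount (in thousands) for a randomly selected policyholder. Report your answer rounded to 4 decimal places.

Component means — I: 8.4; II: 5.9.
E[X] = 0.37·8.4 + 0.63·5.9 = 6.825.

6.8250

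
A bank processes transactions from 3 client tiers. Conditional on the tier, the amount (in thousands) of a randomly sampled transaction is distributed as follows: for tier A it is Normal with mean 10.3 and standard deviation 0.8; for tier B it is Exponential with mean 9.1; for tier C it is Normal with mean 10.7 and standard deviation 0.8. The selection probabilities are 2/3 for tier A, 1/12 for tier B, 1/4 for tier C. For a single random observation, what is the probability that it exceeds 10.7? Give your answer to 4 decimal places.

Conditional on each tier, P(X > 10.7): A: 0.308538; B: 0.308565; C: 0.5.
By total probability, P(X > 10.7) = 0.666667·0.308538 + 0.0833333·0.308565 + 0.25·0.5 = 0.356405.

0.3564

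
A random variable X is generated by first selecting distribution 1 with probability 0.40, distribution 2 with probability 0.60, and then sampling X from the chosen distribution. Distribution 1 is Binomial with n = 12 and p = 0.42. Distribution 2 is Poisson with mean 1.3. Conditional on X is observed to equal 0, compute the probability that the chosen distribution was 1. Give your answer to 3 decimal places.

Likelihoods P(X=0 | ·): 1: 0.00144923; 2: 0.272532.
Posterior ∝ prior × likelihood. Numerator for 1: 0.4·0.00144923 = 0.00057969.
Normalizing constant: 0.4·0.00144923 + 0.6·0.272532 = 0.164099.
P(1 | observation) = 0.00057969 / 0.164099 = 0.00353257.

0.004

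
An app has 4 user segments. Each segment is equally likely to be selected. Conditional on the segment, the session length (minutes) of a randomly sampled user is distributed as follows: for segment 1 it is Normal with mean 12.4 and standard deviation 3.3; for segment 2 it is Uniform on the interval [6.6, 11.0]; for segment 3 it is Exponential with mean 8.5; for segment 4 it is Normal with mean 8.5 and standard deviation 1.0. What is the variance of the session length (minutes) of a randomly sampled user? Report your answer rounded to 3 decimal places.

24.161

Per component, 1: μ=12.4, E[X²]=164.65; 2: μ=8.8, E[X²]=79.0533; 3: μ=8.5, E[X²]=144.5; 4: μ=8.5, E[X²]=73.25.
E[X] = 0.25·12.4 + 0.25·8.8 + 0.25·8.5 + 0.25·8.5 = 9.55.
E[X²] = 0.25·164.65 + 0.25·79.0533 + 0.25·144.5 + 0.25·73.25 = 115.363.
Var(X) = E[X²] − (E[X])² = 115.363 − 91.2025 = 24.1608.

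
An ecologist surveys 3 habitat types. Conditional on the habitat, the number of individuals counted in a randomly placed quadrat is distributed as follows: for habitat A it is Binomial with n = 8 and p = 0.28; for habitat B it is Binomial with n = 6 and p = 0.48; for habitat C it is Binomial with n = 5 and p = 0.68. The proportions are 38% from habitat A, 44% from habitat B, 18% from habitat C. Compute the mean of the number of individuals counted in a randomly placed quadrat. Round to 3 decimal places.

2.730

Component means — A: 2.24; B: 2.88; C: 3.4.
E[X] = 0.38·2.24 + 0.44·2.88 + 0.18·3.4 = 2.7304.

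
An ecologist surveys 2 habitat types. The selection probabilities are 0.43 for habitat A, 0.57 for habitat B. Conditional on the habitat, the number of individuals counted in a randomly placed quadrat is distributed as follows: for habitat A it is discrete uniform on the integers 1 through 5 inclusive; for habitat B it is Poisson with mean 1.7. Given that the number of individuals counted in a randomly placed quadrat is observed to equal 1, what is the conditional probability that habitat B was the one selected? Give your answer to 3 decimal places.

0.673

Likelihoods P(X=1 | ·): A: 0.2; B: 0.310562.
Posterior ∝ prior × likelihood. Numerator for B: 0.57·0.310562 = 0.17702.
Normalizing constant: 0.43·0.2 + 0.57·0.310562 = 0.26302.
P(B | observation) = 0.17702 / 0.26302 = 0.673029.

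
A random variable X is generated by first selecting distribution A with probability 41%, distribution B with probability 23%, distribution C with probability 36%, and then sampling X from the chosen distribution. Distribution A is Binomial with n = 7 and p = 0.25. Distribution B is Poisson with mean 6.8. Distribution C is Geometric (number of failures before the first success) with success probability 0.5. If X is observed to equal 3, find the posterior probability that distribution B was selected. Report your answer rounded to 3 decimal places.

Likelihoods P(X=3 | ·): A: 0.173035; B: 0.0583678; C: 0.0625.
Posterior ∝ prior × likelihood. Numerator for B: 0.23·0.0583678 = 0.0134246.
Normalizing constant: 0.41·0.173035 + 0.23·0.0583678 + 0.36·0.0625 = 0.106869.
P(B | observation) = 0.0134246 / 0.106869 = 0.125617.

0.126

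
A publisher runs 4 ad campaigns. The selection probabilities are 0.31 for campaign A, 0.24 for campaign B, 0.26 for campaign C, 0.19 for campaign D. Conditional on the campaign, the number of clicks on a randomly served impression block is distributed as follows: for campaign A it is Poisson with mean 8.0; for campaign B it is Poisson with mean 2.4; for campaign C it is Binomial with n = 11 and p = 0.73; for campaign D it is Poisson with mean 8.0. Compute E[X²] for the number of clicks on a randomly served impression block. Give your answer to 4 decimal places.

For each component E[X²] = Var + (mean)², giving A: 72; B: 8.16; C: 66.649; D: 72.
Overall E[X²] = 0.31·72 + 0.24·8.16 + 0.26·66.649 + 0.19·72 = 55.2871.

55.2871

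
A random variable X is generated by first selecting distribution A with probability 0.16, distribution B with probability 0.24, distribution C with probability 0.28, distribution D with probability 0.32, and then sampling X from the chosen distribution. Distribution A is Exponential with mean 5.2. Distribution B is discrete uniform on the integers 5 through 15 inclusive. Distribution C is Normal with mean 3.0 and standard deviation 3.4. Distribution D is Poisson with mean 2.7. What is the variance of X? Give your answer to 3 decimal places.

19.642

Per component, A: μ=5.2, E[X²]=54.08; B: μ=10, E[X²]=110; C: μ=3, E[X²]=20.56; D: μ=2.7, E[X²]=9.99.
E[X] = 0.16·5.2 + 0.24·10 + 0.28·3 + 0.32·2.7 = 4.936.
E[X²] = 0.16·54.08 + 0.24·110 + 0.28·20.56 + 0.32·9.99 = 44.0064.
Var(X) = E[X²] − (E[X])² = 44.0064 − 24.3641 = 19.6423.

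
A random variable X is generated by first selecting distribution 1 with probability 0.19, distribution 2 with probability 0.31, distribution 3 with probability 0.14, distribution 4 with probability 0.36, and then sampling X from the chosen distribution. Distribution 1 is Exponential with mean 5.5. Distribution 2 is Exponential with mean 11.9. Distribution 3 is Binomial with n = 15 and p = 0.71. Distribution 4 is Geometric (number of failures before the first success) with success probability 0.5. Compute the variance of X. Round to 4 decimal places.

73.3225

Per component, 1: μ=5.5, E[X²]=60.5; 2: μ=11.9, E[X²]=283.22; 3: μ=10.65, E[X²]=116.511; 4: μ=1, E[X²]=3.
E[X] = 0.19·5.5 + 0.31·11.9 + 0.14·10.65 + 0.36·1 = 6.585.
E[X²] = 0.19·60.5 + 0.31·283.22 + 0.14·116.511 + 0.36·3 = 116.685.
Var(X) = E[X²] − (E[X])² = 116.685 − 43.3622 = 73.3225.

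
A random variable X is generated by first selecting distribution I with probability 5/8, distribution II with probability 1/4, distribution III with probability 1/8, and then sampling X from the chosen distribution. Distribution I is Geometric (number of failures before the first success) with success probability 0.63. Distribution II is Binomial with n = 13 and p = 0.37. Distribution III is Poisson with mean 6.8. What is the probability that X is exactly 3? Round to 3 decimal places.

Conditional on each component, P(X = 3): I: 0.0319114; II: 0.142684; III: 0.0583678.
By total probability, P(X = 3) = 0.625·0.0319114 + 0.25·0.142684 + 0.125·0.0583678 = 0.0629117.

0.063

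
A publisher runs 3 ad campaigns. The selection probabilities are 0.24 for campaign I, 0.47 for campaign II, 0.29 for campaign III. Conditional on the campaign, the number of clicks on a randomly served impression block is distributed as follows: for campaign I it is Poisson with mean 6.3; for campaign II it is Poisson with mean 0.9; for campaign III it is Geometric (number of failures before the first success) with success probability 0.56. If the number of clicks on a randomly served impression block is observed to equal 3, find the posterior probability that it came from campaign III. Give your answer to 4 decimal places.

0.2496

Likelihoods P(X=3 | ·): I: 0.0765271; II: 0.0493982; III: 0.047703.
Posterior ∝ prior × likelihood. Numerator for III: 0.29·0.047703 = 0.0138339.
Normalizing constant: 0.24·0.0765271 + 0.47·0.0493982 + 0.29·0.047703 = 0.0554175.
P(III | observation) = 0.0138339 / 0.0554175 = 0.24963.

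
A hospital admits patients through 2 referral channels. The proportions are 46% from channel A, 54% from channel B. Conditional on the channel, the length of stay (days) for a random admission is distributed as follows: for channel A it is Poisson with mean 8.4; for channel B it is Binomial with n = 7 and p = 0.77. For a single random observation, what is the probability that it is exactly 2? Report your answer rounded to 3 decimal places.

Conditional on each channel, P(X = 2): A: 0.00793332; B: 0.00801383.
By total probability, P(X = 2) = 0.46·0.00793332 + 0.54·0.00801383 = 0.00797679.

0.008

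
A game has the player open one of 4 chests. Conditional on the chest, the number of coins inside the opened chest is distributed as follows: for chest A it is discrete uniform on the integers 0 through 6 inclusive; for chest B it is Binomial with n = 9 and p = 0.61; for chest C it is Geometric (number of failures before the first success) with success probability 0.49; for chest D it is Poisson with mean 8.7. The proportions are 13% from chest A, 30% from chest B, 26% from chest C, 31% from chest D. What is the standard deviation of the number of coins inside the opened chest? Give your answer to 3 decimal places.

3.650

Per component, A: μ=3, E[X²]=13; B: μ=5.49, E[X²]=32.2812; C: μ=1.04082, E[X²]=3.20741; D: μ=8.7, E[X²]=84.39.
E[X] = 0.13·3 + 0.3·5.49 + 0.26·1.04082 + 0.31·8.7 = 5.00461.
E[X²] = 0.13·13 + 0.3·32.2812 + 0.26·3.20741 + 0.31·84.39 = 38.3692.
Var(X) = E[X²] − (E[X])² = 38.3692 − 25.0461 = 13.323.
SD(X) = √13.323 = 3.65007.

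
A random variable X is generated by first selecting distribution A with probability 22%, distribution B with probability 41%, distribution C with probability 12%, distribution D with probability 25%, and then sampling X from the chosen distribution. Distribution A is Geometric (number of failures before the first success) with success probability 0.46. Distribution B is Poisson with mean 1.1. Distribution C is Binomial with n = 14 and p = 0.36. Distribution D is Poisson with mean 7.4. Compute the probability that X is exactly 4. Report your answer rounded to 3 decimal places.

0.059

Conditional on each component, P(X = 4): A: 0.0391141; B: 0.0203065; C: 0.19384; D: 0.0763724.
By total probability, P(X = 4) = 0.22·0.0391141 + 0.41·0.0203065 + 0.12·0.19384 + 0.25·0.0763724 = 0.0592847.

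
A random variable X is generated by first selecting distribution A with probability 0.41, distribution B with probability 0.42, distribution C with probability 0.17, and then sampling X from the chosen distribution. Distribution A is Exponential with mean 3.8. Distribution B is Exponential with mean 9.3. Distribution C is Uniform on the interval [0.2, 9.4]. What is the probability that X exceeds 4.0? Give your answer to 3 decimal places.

Conditional on each component, P(X > 4.0): A: 0.349018; B: 0.650439; C: 0.586957.
By total probability, P(X > 4.0) = 0.41·0.349018 + 0.42·0.650439 + 0.17·0.586957 = 0.516064.

0.516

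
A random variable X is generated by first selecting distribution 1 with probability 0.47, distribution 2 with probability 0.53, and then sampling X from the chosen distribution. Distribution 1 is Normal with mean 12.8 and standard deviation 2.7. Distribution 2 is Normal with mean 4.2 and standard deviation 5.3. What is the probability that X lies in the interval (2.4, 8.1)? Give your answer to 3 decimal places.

0.232

Conditional on each component, P(2.4 < X < 8.1): 1: 0.0408059; 2: 0.402018.
By total probability, P(2.4 < X < 8.1) = 0.47·0.0408059 + 0.53·0.402018 = 0.232249.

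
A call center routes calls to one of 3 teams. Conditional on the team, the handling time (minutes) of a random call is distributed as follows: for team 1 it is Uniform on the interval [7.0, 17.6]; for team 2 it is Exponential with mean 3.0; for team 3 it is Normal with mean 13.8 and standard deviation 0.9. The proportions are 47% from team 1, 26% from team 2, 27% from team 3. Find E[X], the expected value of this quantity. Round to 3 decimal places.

10.287

Component means — 1: 12.3; 2: 3; 3: 13.8.
E[X] = 0.47·12.3 + 0.26·3 + 0.27·13.8 = 10.287.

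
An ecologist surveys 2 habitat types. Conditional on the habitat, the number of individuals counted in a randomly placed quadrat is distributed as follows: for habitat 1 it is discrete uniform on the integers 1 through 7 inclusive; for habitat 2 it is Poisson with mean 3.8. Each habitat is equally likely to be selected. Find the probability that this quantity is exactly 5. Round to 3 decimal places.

0.145

Conditional on each habitat, P(X = 5): 1: 0.142857; 2: 0.147713.
By total probability, P(X = 5) = 0.5·0.142857 + 0.5·0.147713 = 0.145285.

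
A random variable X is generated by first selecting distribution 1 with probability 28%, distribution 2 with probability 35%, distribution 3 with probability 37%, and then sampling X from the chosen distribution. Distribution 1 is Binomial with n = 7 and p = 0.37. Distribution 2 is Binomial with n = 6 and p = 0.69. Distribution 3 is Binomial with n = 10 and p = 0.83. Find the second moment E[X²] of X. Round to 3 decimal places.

For each component E[X²] = Var + (mean)², giving 1: 8.3398; 2: 18.423; 3: 70.301.
Overall E[X²] = 0.28·8.3398 + 0.35·18.423 + 0.37·70.301 = 34.7946.

34.795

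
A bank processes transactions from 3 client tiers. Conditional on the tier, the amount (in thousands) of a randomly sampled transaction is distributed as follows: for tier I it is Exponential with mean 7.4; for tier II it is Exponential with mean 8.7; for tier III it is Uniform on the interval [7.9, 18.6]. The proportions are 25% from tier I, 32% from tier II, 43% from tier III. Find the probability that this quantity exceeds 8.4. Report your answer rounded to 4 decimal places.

0.6121

Conditional on each tier, P(X > 8.4): I: 0.321379; II: 0.380786; III: 0.953271.
By total probability, P(X > 8.4) = 0.25·0.321379 + 0.32·0.380786 + 0.43·0.953271 = 0.612103.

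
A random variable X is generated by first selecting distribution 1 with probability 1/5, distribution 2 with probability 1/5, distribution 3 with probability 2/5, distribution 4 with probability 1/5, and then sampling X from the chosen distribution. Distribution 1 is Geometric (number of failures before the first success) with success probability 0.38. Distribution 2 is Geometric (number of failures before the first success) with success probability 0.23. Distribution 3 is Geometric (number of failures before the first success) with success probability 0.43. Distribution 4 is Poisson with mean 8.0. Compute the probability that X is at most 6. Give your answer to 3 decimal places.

0.816

Conditional on each component, P(X ≤ 6): 1: 0.964784; 2: 0.839515; 3: 0.980451; 4: 0.313374.
By total probability, P(X ≤ 6) = 0.2·0.964784 + 0.2·0.839515 + 0.4·0.980451 + 0.2·0.313374 = 0.815715.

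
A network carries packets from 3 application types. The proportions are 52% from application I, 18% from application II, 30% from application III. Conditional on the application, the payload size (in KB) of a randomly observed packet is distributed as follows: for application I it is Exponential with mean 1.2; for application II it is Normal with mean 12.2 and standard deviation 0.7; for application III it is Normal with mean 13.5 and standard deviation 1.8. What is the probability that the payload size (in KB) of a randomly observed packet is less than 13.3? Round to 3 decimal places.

0.826

Conditional on each application, P(X < 13.3): I: 0.999985; II: 0.941958; III: 0.455764.
By total probability, P(X < 13.3) = 0.52·0.999985 + 0.18·0.941958 + 0.3·0.455764 = 0.826274.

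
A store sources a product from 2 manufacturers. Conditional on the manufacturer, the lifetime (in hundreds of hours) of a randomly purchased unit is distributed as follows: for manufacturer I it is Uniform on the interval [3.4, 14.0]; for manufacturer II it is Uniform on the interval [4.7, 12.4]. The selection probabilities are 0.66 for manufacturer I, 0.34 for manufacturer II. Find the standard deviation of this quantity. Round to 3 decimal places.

Per component, I: μ=8.7, E[X²]=85.0533; II: μ=8.55, E[X²]=78.0433.
E[X] = 0.66·8.7 + 0.34·8.55 = 8.649.
E[X²] = 0.66·85.0533 + 0.34·78.0433 = 82.6699.
Var(X) = E[X²] − (E[X])² = 82.6699 − 74.8052 = 7.86473.
SD(X) = √7.86473 = 2.80441.

2.804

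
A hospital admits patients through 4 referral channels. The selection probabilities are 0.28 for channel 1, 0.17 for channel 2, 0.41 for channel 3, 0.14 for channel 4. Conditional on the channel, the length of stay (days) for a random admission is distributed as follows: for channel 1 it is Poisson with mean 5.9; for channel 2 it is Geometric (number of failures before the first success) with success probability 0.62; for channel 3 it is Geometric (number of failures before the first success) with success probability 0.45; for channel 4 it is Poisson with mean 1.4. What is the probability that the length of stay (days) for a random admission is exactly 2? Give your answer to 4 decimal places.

Conditional on each channel, P(X = 2): 1: 0.04768; 2: 0.089528; 3: 0.136125; 4: 0.241665.
By total probability, P(X = 2) = 0.28·0.04768 + 0.17·0.089528 + 0.41·0.136125 + 0.14·0.241665 = 0.118215.

0.1182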